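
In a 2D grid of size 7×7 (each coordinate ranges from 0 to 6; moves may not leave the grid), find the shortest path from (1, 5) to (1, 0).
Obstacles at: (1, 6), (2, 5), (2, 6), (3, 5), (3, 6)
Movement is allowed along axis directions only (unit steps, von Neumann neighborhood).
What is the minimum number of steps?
5
(one shortest path: (1, 5) → (1, 4) → (1, 3) → (1, 2) → (1, 1) → (1, 0))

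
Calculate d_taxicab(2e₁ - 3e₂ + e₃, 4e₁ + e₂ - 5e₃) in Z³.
12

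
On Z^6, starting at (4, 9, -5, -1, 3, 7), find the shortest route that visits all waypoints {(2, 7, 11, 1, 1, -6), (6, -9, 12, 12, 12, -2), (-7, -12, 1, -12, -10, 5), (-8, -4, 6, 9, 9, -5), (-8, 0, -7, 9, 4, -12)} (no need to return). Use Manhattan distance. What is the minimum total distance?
220
(one optimal route: (4, 9, -5, -1, 3, 7) → (2, 7, 11, 1, 1, -6) → (6, -9, 12, 12, 12, -2) → (-8, -4, 6, 9, 9, -5) → (-8, 0, -7, 9, 4, -12) → (-7, -12, 1, -12, -10, 5))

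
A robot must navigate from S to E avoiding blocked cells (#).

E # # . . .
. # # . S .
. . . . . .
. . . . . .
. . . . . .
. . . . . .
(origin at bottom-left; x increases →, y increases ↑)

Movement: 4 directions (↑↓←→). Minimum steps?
7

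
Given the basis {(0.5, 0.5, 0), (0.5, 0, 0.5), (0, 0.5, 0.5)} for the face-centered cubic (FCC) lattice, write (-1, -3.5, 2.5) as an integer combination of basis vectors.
-7b₁ + 5b₂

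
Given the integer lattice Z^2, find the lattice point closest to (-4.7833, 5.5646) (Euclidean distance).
(-5, 6)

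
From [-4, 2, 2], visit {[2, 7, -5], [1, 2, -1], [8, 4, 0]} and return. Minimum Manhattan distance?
48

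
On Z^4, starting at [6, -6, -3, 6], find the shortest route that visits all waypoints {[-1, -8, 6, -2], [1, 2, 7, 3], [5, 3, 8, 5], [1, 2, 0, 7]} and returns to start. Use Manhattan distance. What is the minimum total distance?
84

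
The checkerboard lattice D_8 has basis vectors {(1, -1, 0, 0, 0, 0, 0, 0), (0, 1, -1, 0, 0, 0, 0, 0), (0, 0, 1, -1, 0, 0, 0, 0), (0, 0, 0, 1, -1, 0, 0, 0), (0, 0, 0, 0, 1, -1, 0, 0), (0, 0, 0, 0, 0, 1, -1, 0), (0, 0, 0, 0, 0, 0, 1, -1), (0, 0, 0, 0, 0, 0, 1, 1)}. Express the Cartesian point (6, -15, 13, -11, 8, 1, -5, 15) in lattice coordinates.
6b₁ - 9b₂ + 4b₃ - 7b₄ + b₅ + 2b₆ - 9b₇ + 6b₈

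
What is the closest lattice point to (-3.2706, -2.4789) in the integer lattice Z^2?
(-3, -2)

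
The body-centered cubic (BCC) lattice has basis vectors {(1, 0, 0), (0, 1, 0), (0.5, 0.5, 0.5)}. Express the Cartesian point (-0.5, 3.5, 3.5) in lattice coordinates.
-4b₁ + 7b₃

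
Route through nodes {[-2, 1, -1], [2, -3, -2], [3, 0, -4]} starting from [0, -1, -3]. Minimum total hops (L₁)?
20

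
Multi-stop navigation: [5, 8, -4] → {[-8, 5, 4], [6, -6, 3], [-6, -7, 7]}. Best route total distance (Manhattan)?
56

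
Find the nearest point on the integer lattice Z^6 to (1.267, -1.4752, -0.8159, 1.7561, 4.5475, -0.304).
(1, -1, -1, 2, 5, 0)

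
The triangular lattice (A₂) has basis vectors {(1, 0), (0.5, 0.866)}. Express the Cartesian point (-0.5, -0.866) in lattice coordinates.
-b₂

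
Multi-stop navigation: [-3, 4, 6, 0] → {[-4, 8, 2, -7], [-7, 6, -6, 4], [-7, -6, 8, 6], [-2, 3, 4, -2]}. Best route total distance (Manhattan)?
72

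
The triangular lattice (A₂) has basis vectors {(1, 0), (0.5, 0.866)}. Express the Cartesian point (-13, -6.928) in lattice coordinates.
-9b₁ - 8b₂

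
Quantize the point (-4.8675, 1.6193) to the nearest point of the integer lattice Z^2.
(-5, 2)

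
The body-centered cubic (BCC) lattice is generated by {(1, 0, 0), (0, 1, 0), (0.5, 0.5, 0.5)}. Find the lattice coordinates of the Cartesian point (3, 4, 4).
-b₁ + 8b₃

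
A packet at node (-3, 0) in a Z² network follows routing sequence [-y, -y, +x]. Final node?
(-2, -2)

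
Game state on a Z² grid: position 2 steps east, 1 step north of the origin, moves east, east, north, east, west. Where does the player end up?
(4, 2)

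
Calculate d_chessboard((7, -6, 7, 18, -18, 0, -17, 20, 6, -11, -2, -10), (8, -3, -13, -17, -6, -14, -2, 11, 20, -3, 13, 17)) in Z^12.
35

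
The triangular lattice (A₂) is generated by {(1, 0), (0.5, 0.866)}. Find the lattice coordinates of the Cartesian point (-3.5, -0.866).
-3b₁ - b₂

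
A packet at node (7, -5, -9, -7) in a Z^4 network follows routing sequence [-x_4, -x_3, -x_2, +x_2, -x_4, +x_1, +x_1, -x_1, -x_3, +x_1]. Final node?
(9, -5, -11, -9)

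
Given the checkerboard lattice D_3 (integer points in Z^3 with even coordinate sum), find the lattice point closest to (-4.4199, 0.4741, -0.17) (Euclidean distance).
(-4, 0, 0)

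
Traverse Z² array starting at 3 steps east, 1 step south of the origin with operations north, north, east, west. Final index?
(3, 1)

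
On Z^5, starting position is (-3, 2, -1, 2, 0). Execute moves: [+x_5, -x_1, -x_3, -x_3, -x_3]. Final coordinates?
(-4, 2, -4, 2, 1)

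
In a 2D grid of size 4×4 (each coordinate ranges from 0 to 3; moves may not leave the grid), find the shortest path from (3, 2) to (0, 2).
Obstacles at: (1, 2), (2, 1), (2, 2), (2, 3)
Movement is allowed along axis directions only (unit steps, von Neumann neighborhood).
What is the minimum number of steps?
7
(one shortest path: (3, 2) → (3, 1) → (3, 0) → (2, 0) → (1, 0) → (0, 0) → (0, 1) → (0, 2))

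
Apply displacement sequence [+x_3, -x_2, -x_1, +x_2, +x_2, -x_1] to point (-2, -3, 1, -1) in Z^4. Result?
(-4, -2, 2, -1)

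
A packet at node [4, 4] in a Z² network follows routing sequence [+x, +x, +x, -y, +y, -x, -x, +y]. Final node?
(5, 5)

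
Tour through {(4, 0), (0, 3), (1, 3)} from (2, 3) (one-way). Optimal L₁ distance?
9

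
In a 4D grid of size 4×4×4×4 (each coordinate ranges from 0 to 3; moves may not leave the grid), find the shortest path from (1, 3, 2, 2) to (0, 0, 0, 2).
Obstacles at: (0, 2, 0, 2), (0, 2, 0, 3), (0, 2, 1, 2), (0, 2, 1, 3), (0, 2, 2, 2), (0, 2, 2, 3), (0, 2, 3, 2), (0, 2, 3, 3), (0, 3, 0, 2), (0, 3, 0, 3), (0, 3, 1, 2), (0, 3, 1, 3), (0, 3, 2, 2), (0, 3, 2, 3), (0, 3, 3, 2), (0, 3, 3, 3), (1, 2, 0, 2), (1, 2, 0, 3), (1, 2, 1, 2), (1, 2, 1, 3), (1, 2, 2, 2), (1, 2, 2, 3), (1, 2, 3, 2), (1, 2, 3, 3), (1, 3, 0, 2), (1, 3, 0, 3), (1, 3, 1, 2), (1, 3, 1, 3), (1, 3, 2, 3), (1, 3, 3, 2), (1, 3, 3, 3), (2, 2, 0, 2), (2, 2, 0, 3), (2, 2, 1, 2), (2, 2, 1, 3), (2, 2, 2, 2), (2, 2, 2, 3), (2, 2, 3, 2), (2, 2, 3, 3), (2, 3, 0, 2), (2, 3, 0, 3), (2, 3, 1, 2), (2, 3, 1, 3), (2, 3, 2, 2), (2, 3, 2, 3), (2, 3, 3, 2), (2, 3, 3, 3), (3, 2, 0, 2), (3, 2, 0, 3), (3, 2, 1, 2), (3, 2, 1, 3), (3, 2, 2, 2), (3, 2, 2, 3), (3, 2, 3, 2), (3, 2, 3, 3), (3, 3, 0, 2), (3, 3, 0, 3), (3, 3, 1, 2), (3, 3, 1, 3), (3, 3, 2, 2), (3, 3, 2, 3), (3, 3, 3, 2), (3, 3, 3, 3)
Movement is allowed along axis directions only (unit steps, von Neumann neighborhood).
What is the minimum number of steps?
8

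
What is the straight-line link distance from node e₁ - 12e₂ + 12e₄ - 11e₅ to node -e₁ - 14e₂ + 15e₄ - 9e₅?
4.58258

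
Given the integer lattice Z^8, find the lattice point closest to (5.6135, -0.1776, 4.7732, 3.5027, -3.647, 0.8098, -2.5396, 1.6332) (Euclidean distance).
(6, 0, 5, 4, -4, 1, -3, 2)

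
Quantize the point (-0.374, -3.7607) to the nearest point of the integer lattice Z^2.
(0, -4)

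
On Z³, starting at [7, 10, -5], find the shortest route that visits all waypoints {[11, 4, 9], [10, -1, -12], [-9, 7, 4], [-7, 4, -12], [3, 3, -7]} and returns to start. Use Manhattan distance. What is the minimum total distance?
124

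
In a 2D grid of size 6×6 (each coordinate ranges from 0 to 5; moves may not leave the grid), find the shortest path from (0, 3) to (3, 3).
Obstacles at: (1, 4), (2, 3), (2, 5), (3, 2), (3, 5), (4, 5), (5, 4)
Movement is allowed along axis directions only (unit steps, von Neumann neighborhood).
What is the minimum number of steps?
9
(one shortest path: (0, 3) → (1, 3) → (1, 2) → (2, 2) → (2, 1) → (3, 1) → (4, 1) → (4, 2) → (4, 3) → (3, 3))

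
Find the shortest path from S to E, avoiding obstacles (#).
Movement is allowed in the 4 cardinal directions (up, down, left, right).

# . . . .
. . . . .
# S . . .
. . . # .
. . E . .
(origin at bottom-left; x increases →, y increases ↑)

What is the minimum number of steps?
3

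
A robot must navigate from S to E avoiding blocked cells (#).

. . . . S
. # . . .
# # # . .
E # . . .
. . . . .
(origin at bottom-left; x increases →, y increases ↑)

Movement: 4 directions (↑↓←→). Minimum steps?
9
(one shortest path: (4, 4) → (3, 4) → (3, 3) → (3, 2) → (3, 1) → (2, 1) → (2, 0) → (1, 0) → (0, 0) → (0, 1))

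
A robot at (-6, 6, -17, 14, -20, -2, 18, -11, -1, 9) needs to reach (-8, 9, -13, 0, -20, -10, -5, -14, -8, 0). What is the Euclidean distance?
30.9354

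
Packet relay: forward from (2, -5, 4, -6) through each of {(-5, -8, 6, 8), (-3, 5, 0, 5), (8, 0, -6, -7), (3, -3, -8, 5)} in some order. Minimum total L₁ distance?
90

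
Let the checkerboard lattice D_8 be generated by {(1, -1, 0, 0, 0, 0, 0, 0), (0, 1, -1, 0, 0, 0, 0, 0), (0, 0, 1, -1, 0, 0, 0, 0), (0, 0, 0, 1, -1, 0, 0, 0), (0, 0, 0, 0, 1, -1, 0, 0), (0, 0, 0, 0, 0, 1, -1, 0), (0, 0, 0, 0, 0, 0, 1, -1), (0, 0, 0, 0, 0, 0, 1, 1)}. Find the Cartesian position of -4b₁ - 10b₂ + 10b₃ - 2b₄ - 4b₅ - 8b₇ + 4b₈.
(-4, -6, 20, -12, -2, 4, -4, 12)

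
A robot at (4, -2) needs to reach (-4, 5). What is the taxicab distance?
15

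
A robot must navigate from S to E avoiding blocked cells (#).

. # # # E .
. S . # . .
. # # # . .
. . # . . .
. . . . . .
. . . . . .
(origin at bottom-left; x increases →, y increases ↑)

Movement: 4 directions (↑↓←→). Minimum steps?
12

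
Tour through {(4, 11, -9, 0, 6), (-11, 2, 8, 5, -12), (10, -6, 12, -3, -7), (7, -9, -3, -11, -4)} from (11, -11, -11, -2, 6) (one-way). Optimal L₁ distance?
161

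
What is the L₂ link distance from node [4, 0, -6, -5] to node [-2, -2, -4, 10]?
16.4012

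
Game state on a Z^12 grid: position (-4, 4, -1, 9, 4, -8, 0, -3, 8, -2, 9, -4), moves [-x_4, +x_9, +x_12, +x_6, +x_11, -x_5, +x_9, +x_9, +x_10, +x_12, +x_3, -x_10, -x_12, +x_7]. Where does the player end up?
(-4, 4, 0, 8, 3, -7, 1, -3, 11, -2, 10, -3)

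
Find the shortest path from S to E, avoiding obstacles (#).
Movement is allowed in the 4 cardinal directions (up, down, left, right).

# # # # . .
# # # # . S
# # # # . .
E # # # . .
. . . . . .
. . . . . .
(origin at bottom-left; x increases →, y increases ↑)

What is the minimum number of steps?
9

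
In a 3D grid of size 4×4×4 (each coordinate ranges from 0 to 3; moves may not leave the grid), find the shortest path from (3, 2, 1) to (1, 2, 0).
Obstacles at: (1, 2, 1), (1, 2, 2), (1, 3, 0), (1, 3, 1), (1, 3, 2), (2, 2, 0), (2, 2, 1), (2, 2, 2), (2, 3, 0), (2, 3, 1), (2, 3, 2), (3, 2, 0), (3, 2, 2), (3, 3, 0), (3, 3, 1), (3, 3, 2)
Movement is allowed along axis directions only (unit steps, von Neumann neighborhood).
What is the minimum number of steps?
5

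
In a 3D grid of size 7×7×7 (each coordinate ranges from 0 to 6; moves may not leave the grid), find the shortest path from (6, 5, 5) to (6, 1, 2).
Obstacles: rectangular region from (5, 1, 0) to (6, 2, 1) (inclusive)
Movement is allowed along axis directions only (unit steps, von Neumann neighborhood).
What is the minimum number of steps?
7
(one shortest path: (6, 5, 5) → (6, 4, 5) → (6, 3, 5) → (6, 2, 5) → (6, 1, 5) → (6, 1, 4) → (6, 1, 3) → (6, 1, 2))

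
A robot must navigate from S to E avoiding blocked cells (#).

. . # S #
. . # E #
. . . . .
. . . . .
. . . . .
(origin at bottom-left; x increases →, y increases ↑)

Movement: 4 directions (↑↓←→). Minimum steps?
1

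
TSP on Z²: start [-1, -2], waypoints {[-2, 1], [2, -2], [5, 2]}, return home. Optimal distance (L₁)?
22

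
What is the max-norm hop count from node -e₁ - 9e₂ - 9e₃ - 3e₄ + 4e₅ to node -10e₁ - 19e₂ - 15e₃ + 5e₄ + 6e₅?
10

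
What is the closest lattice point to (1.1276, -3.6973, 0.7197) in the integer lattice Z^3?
(1, -4, 1)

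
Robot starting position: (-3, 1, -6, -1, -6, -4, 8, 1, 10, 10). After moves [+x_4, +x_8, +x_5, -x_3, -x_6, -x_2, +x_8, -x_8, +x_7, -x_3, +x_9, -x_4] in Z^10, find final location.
(-3, 0, -8, -1, -5, -5, 9, 2, 11, 10)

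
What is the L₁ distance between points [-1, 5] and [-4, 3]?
5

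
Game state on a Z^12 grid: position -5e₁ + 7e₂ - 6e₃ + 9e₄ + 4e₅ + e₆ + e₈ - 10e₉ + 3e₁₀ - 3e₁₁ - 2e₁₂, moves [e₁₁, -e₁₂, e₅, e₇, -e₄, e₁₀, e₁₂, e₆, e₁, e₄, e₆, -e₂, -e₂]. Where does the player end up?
(-4, 5, -6, 9, 5, 3, 1, 1, -10, 4, -2, -2)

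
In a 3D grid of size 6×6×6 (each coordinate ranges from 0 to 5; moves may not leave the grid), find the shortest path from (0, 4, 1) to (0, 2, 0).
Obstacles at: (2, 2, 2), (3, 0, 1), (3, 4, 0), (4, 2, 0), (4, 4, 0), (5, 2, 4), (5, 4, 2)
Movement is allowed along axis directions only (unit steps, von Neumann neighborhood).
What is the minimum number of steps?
3
(one shortest path: (0, 4, 1) → (0, 3, 1) → (0, 2, 1) → (0, 2, 0))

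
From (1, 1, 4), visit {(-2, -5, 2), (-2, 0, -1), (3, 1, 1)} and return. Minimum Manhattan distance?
32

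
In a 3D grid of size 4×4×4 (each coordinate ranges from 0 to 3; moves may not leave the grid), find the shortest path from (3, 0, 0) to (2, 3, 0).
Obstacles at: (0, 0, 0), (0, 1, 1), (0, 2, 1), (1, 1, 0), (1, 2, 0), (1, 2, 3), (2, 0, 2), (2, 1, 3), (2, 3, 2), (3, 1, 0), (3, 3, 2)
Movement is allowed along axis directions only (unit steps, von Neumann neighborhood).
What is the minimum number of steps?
4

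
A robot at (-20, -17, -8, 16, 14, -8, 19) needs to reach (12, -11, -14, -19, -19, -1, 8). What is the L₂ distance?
59.8331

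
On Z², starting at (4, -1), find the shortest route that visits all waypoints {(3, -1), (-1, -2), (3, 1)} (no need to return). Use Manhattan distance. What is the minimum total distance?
10
(one optimal route: (4, -1) → (3, -1) → (3, 1) → (-1, -2))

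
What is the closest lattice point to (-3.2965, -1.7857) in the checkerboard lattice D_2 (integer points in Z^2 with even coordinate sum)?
(-4, -2)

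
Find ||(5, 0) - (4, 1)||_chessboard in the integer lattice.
1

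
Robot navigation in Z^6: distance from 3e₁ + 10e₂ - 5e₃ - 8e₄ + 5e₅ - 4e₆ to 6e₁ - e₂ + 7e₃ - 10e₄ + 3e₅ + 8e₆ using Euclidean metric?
20.6398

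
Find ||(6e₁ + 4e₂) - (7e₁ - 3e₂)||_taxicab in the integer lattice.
8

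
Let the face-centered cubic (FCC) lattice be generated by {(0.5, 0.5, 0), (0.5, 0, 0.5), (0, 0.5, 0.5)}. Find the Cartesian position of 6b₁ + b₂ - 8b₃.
(3.5, -1, -3.5)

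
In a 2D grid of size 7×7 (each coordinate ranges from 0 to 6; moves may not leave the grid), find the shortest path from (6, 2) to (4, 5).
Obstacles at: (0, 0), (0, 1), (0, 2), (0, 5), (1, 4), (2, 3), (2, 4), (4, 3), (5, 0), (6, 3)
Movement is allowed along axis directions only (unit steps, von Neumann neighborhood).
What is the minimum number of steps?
5
(one shortest path: (6, 2) → (5, 2) → (5, 3) → (5, 4) → (4, 4) → (4, 5))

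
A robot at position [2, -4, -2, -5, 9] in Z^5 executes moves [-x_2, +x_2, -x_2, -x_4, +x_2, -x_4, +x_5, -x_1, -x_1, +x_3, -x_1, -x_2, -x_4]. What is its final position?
(-1, -5, -1, -8, 10)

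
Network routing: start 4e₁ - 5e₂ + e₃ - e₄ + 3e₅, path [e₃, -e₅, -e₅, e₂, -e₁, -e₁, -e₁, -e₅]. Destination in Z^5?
(1, -4, 2, -1, 0)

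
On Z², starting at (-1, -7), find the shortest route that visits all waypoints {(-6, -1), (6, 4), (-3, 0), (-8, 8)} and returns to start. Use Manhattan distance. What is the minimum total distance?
60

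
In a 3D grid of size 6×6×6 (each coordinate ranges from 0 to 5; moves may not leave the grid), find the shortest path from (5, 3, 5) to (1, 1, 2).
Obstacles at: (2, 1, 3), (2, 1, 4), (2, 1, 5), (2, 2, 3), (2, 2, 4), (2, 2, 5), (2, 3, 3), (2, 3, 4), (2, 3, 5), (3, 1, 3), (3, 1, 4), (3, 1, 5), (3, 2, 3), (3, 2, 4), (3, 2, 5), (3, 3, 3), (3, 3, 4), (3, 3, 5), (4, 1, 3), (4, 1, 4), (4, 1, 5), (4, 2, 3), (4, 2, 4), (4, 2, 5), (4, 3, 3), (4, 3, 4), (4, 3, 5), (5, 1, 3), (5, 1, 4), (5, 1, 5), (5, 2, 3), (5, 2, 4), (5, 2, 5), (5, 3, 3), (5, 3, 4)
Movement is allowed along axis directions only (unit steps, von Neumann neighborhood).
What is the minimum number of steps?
11
(one shortest path: (5, 3, 5) → (5, 4, 5) → (4, 4, 5) → (3, 4, 5) → (2, 4, 5) → (1, 4, 5) → (1, 3, 5) → (1, 2, 5) → (1, 1, 5) → (1, 1, 4) → (1, 1, 3) → (1, 1, 2))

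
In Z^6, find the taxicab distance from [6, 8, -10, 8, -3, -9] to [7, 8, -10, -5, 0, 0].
26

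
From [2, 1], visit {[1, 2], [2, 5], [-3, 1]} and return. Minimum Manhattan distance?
18
(one optimal route: (2, 1) → (2, 5) → (1, 2) → (-3, 1) → (2, 1))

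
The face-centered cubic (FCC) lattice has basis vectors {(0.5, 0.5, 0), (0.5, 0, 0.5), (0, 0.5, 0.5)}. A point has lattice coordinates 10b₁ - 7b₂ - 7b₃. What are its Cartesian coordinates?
(1.5, 1.5, -7)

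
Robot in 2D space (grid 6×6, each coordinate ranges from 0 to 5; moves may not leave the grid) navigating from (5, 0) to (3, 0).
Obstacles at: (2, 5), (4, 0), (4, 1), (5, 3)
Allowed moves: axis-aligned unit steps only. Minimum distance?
6
(one shortest path: (5, 0) → (5, 1) → (5, 2) → (4, 2) → (3, 2) → (3, 1) → (3, 0))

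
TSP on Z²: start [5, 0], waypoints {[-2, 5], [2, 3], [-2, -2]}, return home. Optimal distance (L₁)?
28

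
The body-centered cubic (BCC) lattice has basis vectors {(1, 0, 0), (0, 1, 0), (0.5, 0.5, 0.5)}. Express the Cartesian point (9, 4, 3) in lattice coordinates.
6b₁ + b₂ + 6b₃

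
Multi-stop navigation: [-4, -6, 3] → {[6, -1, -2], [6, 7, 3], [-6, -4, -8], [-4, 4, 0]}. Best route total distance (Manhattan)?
62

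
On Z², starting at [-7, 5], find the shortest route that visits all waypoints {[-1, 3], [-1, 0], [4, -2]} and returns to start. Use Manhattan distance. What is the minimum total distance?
36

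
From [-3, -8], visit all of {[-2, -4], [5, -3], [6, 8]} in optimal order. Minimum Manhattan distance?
25
(one optimal route: (-3, -8) → (-2, -4) → (5, -3) → (6, 8))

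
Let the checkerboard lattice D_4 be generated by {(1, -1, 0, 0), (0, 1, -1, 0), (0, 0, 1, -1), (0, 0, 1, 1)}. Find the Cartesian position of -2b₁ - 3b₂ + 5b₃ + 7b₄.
(-2, -1, 15, 2)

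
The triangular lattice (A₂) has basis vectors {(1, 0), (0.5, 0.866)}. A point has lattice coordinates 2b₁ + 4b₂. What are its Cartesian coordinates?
(4, 3.464)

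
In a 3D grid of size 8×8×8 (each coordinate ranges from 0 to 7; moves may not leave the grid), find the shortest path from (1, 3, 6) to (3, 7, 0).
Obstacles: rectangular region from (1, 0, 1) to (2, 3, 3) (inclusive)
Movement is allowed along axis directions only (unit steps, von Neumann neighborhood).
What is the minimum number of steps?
12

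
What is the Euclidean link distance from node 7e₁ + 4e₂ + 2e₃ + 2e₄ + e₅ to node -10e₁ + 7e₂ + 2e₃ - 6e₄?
19.0526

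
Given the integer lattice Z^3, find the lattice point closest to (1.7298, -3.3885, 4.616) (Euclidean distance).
(2, -3, 5)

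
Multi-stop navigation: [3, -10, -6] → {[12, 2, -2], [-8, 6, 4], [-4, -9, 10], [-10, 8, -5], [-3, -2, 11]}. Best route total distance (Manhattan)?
97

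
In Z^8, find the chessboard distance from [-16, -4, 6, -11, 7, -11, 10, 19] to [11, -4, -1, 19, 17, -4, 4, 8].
30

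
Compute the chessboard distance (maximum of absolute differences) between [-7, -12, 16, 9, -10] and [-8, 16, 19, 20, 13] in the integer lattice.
28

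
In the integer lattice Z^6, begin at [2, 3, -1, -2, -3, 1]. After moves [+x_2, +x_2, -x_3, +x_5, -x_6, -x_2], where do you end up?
(2, 4, -2, -2, -2, 0)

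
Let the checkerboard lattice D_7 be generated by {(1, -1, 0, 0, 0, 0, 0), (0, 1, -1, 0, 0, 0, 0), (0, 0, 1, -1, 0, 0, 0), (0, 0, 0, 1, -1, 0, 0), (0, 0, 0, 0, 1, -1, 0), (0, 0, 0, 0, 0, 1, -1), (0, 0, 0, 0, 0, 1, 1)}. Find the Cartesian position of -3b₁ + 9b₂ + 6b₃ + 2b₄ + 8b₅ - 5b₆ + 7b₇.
(-3, 12, -3, -4, 6, -6, 12)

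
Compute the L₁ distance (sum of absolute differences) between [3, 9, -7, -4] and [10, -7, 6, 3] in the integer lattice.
43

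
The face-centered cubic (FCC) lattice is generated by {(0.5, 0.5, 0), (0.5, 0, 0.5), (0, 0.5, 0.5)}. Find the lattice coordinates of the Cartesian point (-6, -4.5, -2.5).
-8b₁ - 4b₂ - b₃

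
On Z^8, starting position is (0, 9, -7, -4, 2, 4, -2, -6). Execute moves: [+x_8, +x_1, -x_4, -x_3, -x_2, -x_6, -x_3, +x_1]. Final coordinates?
(2, 8, -9, -5, 2, 3, -2, -5)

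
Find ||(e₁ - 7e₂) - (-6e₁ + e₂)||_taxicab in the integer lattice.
15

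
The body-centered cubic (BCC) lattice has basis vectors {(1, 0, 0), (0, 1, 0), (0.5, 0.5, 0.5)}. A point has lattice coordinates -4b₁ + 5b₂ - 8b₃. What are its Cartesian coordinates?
(-8, 1, -4)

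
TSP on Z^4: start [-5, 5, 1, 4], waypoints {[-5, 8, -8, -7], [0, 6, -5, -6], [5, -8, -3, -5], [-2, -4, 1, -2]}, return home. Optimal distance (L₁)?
92
(one optimal route: (-5, 5, 1, 4) → (-5, 8, -8, -7) → (0, 6, -5, -6) → (5, -8, -3, -5) → (-2, -4, 1, -2) → (-5, 5, 1, 4))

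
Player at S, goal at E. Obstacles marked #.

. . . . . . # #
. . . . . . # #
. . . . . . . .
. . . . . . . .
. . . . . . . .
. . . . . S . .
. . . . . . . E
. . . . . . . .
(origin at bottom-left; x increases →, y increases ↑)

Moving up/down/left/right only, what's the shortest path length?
3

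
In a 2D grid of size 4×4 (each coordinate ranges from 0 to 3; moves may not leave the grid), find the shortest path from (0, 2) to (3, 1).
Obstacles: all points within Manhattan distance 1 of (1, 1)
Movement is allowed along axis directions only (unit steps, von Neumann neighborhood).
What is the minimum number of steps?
6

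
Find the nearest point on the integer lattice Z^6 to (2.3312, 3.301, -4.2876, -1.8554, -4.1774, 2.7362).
(2, 3, -4, -2, -4, 3)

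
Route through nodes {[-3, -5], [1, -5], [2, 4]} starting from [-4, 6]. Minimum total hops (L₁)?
22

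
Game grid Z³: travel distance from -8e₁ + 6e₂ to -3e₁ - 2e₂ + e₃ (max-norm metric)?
8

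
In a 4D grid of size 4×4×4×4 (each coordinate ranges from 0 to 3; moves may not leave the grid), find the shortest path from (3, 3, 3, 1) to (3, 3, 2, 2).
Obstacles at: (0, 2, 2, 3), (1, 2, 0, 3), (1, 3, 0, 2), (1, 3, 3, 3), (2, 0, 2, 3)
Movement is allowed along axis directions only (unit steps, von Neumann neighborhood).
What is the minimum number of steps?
2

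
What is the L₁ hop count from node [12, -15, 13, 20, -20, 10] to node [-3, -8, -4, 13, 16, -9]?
101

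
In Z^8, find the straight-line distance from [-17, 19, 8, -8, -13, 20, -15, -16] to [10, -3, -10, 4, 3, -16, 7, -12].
61.0983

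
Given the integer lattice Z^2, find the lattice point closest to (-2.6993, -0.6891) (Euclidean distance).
(-3, -1)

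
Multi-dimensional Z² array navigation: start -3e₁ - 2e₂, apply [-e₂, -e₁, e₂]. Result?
(-4, -2)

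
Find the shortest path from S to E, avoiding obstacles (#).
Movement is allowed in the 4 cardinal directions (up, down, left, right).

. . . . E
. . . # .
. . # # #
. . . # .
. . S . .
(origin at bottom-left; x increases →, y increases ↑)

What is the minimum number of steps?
8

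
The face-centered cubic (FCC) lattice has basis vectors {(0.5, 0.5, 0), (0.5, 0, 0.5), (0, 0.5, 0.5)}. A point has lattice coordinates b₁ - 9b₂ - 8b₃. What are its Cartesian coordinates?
(-4, -3.5, -8.5)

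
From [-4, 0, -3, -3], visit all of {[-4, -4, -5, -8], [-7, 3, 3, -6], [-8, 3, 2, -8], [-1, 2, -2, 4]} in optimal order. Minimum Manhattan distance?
55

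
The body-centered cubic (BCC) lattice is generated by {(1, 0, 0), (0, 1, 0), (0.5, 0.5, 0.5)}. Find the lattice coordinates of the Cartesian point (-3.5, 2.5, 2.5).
-6b₁ + 5b₃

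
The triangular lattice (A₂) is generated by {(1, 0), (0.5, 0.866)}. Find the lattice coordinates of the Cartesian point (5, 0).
5b₁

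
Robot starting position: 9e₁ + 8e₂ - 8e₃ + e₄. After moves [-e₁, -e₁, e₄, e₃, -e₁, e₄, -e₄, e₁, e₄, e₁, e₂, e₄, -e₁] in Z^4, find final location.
(7, 9, -7, 4)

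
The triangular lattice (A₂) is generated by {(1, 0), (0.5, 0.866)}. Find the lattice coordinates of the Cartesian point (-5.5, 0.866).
-6b₁ + b₂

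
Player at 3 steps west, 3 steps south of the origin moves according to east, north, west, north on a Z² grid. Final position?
(-3, -1)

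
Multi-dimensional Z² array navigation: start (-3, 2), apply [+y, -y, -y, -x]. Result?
(-4, 1)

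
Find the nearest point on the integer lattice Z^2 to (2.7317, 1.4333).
(3, 1)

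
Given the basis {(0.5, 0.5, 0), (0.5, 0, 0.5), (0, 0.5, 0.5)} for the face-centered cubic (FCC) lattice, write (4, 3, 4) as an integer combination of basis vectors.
3b₁ + 5b₂ + 3b₃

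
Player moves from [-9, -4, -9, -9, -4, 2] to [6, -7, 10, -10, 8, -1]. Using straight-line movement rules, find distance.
27.3679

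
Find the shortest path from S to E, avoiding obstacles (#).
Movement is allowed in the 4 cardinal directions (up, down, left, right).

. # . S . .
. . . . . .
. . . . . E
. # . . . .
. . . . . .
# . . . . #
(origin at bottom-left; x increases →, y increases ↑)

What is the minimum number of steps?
4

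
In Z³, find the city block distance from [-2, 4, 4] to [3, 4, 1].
8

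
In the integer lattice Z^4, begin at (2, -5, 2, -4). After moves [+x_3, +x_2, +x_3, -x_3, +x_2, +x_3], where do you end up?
(2, -3, 4, -4)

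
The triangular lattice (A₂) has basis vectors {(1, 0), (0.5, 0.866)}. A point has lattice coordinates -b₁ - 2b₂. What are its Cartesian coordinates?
(-2, -1.732)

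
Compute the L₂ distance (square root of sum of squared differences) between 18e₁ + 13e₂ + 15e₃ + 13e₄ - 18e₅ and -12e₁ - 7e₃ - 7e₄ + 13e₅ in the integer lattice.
53.9815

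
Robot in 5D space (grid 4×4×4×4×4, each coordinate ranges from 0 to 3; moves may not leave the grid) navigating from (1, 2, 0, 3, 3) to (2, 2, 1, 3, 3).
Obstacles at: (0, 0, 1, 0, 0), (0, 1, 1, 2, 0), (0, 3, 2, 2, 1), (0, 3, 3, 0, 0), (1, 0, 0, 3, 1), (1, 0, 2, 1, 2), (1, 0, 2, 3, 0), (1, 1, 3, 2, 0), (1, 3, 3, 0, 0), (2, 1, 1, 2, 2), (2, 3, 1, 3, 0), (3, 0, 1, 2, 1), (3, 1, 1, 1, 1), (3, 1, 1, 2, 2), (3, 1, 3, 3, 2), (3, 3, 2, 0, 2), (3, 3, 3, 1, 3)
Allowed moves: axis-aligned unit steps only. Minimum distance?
2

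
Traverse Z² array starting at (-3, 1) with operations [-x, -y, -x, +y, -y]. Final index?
(-5, 0)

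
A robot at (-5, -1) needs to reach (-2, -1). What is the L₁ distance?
3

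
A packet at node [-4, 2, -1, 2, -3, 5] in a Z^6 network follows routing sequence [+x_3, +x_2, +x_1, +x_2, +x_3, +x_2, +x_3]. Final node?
(-3, 5, 2, 2, -3, 5)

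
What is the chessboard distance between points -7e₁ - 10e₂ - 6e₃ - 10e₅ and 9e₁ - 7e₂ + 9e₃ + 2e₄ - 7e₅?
16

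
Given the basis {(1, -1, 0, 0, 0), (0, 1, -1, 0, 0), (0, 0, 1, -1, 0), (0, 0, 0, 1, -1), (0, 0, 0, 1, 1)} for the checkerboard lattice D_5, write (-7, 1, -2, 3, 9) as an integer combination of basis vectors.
-7b₁ - 6b₂ - 8b₃ - 7b₄ + 2b₅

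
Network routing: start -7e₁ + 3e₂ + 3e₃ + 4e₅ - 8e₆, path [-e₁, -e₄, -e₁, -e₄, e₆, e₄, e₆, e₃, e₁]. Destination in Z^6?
(-8, 3, 4, -1, 4, -6)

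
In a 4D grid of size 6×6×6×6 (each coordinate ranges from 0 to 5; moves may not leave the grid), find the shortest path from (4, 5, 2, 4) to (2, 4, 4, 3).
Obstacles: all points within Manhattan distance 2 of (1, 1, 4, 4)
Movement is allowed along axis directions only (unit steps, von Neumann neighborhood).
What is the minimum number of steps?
6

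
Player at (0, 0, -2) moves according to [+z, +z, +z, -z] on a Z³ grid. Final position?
(0, 0, 0)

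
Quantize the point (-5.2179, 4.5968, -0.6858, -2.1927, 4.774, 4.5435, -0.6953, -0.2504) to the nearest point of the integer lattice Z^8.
(-5, 5, -1, -2, 5, 5, -1, 0)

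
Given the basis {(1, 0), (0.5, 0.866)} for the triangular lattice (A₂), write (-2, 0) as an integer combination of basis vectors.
-2b₁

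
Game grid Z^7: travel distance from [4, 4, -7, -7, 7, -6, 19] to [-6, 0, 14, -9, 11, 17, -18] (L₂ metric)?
49.7494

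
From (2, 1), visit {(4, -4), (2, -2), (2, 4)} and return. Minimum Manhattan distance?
20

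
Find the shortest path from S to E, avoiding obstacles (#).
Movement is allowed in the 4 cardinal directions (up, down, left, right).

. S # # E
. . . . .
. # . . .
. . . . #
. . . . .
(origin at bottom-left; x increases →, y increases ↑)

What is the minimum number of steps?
5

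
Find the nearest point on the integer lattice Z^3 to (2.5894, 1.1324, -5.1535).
(3, 1, -5)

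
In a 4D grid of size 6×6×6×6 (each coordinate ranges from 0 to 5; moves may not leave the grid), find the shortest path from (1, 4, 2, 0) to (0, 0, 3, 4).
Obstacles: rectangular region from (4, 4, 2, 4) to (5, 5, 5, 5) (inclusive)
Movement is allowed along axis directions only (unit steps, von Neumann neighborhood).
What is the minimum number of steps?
10
(one shortest path: (1, 4, 2, 0) → (0, 4, 2, 0) → (0, 3, 2, 0) → (0, 2, 2, 0) → (0, 1, 2, 0) → (0, 0, 2, 0) → (0, 0, 3, 0) → (0, 0, 3, 1) → (0, 0, 3, 2) → (0, 0, 3, 3) → (0, 0, 3, 4))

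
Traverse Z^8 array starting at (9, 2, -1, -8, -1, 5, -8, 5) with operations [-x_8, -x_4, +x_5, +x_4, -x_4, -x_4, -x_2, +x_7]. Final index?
(9, 1, -1, -10, 0, 5, -7, 4)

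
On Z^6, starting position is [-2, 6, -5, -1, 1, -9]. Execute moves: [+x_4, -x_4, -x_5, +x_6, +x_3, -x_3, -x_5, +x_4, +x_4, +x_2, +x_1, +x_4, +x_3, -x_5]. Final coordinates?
(-1, 7, -4, 2, -2, -8)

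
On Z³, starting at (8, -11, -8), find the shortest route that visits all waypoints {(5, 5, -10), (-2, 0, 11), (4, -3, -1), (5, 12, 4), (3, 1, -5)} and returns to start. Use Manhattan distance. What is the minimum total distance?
118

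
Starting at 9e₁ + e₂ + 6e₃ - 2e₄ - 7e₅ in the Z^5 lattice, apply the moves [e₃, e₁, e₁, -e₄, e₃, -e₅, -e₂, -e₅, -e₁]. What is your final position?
(10, 0, 8, -3, -9)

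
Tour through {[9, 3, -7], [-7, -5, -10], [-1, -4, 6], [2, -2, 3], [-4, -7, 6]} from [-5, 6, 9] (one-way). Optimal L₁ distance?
80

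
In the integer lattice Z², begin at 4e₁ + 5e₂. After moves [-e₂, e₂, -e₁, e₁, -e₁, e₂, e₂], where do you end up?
(3, 7)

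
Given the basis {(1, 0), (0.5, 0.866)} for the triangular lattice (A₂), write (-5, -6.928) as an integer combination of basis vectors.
-b₁ - 8b₂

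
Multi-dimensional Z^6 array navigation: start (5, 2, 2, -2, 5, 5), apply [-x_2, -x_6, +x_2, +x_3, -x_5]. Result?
(5, 2, 3, -2, 4, 4)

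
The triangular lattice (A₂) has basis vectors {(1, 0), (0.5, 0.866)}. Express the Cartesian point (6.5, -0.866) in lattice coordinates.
7b₁ - b₂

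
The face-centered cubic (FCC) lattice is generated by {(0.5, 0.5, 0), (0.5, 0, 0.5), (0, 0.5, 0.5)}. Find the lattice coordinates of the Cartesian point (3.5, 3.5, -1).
8b₁ - b₂ - b₃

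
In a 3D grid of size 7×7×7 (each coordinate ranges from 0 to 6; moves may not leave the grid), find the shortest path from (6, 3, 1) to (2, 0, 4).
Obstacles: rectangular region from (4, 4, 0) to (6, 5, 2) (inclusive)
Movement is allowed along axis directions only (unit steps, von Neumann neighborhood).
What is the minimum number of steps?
10
(one shortest path: (6, 3, 1) → (5, 3, 1) → (4, 3, 1) → (3, 3, 1) → (2, 3, 1) → (2, 2, 1) → (2, 1, 1) → (2, 0, 1) → (2, 0, 2) → (2, 0, 3) → (2, 0, 4))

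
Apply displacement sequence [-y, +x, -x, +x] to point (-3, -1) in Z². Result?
(-2, -2)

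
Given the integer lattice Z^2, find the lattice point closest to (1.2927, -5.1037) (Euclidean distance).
(1, -5)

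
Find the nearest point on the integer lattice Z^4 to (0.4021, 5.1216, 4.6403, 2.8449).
(0, 5, 5, 3)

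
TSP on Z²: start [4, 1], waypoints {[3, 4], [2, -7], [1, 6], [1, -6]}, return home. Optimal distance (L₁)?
32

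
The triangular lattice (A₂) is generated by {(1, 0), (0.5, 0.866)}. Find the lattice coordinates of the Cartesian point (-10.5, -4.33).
-8b₁ - 5b₂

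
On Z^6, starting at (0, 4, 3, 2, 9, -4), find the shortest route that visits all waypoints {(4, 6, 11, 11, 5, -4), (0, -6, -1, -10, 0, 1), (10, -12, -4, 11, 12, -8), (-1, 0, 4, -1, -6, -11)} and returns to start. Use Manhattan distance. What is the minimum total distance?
208
(one optimal route: (0, 4, 3, 2, 9, -4) → (4, 6, 11, 11, 5, -4) → (10, -12, -4, 11, 12, -8) → (0, -6, -1, -10, 0, 1) → (-1, 0, 4, -1, -6, -11) → (0, 4, 3, 2, 9, -4))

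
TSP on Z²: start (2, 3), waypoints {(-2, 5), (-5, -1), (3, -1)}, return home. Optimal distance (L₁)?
28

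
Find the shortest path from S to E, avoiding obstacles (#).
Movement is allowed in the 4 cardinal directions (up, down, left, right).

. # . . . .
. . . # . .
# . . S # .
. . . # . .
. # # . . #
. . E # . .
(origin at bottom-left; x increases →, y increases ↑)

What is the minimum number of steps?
8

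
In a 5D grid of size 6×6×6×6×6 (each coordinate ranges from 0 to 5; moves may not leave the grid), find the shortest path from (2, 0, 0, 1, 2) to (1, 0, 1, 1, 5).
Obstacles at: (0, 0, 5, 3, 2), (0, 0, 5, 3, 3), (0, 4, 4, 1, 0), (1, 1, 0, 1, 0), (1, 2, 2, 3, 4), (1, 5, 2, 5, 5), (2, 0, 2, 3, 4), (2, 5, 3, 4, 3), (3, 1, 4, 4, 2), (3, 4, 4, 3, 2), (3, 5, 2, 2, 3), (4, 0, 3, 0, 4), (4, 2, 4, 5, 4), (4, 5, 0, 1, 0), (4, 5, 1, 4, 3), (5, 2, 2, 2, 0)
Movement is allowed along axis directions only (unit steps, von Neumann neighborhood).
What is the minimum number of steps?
5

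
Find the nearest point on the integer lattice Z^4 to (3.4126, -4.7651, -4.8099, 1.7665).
(3, -5, -5, 2)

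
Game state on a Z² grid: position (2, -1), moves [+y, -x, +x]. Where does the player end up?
(2, 0)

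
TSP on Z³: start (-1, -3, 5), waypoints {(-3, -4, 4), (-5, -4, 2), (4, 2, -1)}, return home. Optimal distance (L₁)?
42
(one optimal route: (-1, -3, 5) → (-3, -4, 4) → (-5, -4, 2) → (4, 2, -1) → (-1, -3, 5))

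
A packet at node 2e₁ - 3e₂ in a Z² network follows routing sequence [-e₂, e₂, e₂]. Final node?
(2, -2)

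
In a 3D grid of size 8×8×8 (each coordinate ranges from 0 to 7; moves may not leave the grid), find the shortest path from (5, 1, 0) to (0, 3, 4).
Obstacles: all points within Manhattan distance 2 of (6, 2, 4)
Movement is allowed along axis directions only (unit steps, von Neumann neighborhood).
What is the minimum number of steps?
11
(one shortest path: (5, 1, 0) → (4, 1, 0) → (3, 1, 0) → (2, 1, 0) → (1, 1, 0) → (0, 1, 0) → (0, 2, 0) → (0, 3, 0) → (0, 3, 1) → (0, 3, 2) → (0, 3, 3) → (0, 3, 4))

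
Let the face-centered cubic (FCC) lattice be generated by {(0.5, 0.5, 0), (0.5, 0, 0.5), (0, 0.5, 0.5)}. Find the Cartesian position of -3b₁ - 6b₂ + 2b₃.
(-4.5, -0.5, -2)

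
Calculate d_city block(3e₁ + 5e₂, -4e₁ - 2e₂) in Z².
14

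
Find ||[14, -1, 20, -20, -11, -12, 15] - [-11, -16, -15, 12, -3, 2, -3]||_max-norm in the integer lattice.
35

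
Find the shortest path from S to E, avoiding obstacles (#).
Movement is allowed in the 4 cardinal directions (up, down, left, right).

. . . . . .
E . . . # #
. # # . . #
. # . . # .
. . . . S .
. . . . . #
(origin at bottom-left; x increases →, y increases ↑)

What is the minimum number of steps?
7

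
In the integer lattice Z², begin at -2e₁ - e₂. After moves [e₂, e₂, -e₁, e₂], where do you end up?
(-3, 2)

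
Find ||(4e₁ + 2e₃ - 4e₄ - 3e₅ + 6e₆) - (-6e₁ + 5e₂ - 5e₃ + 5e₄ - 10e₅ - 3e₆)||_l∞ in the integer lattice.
10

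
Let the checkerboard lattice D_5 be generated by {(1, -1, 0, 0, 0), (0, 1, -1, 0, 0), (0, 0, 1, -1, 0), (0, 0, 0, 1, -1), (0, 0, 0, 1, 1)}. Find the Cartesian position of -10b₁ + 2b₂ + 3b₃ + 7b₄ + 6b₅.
(-10, 12, 1, 10, -1)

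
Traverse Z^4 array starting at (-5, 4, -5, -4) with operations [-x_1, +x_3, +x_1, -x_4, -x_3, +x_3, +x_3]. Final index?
(-5, 4, -3, -5)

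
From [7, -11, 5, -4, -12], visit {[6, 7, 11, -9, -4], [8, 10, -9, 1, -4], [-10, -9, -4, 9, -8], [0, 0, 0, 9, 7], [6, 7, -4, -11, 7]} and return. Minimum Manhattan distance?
226
(one optimal route: (7, -11, 5, -4, -12) → (6, 7, 11, -9, -4) → (8, 10, -9, 1, -4) → (6, 7, -4, -11, 7) → (0, 0, 0, 9, 7) → (-10, -9, -4, 9, -8) → (7, -11, 5, -4, -12))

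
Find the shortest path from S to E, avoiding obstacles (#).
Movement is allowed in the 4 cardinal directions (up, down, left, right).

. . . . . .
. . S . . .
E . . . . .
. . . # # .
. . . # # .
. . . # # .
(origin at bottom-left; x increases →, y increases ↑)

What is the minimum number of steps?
3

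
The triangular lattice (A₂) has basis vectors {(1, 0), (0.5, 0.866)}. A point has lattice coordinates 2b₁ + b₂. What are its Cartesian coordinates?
(2.5, 0.866)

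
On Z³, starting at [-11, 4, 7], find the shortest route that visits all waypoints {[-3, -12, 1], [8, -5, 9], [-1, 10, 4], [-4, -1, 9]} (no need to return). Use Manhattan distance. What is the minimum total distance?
80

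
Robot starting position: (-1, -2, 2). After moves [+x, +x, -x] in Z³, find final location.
(0, -2, 2)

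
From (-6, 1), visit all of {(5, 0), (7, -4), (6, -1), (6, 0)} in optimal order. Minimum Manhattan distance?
18
(one optimal route: (-6, 1) → (5, 0) → (6, 0) → (6, -1) → (7, -4))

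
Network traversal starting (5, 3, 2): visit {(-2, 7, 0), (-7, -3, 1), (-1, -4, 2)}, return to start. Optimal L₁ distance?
50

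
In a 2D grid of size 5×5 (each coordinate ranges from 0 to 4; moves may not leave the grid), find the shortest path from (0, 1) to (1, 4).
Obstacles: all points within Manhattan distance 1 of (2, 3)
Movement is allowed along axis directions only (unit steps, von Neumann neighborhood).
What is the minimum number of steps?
4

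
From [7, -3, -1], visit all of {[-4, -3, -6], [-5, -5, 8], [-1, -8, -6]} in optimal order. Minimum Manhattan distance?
43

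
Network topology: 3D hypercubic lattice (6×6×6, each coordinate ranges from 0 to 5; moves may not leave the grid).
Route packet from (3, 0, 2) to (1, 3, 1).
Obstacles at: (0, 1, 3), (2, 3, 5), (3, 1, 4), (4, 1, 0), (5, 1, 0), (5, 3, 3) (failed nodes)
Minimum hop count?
6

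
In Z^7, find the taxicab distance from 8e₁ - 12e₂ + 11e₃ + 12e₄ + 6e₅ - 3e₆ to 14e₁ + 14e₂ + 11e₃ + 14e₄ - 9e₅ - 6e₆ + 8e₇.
60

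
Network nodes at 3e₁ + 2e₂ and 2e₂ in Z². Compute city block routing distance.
3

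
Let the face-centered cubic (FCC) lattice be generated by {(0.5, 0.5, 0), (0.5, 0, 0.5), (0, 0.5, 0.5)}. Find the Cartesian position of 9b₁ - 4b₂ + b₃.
(2.5, 5, -1.5)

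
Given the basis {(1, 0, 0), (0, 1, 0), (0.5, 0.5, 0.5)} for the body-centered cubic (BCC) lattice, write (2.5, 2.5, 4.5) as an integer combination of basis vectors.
-2b₁ - 2b₂ + 9b₃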